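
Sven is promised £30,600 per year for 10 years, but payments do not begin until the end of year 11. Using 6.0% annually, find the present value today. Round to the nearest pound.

£125,761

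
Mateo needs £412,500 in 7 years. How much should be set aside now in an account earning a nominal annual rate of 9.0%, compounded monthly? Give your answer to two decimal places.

Periodic rate i = 0.09/12 = 0.0075; n = 7 × 12 = 84 periods.
PV = 412,500 / (1 + 0.0075)^84 = 412,500 / 1.873202 = 220,211.1721

£220,211.17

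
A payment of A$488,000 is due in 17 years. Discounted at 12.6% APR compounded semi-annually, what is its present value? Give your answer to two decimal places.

A$61,134.85

Periodic rate i = 0.126/2 = 0.063; n = 17 × 2 = 34 periods.
PV = FV·(1+i)^(−n) = 488,000 × 0.125276 = 61,134.8468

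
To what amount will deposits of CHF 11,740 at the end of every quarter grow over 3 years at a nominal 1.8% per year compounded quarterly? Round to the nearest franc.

CHF 144,420

i = 0.018/4 = 0.0045 per quarter; n = 3·4 = 12.
FV = PMT · [(1+i)^n − 1] / i = 11740 · 12.301500 = 144,419.6151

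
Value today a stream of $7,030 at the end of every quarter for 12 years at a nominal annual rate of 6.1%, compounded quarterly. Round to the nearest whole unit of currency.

i = 0.061/4 = 0.01525 per quarter; n = 12·4 = 48.
PV = PMT · [1 − (1+i)^(−n)] / i = 7030 · 33.861580 = 238,046.9059

$238,047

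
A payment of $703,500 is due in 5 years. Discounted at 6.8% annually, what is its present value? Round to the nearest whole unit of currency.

$506,300

PV = FV·(1+i)^(−n) = 703,500 × 0.719687 = 506,299.8962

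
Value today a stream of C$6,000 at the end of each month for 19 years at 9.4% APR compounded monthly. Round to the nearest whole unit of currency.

With 12 periods per year: i = 0.00783333, n = 228.
PV = 6000 × [1 − (1+0.00783333)^(−228)] / 0.00783333 = 6000 × 106.110648 = 636,663.8884

C$636,664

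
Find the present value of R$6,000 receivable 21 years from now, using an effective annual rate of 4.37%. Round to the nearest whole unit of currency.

R$2,444

Discount factor = (1+0.0437)^(−21) = 0.407296; PV = 6,000 × 0.407296 = 2,443.7788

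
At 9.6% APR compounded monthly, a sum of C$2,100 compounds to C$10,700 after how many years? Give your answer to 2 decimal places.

17.03 years

Periodic rate i = 0.096/12 = 0.008.
n = ln(10700/2100) / ln(1+0.008) = ln(5.09524) / 0.007968 = 204.3514 months
= 204.3514/12 years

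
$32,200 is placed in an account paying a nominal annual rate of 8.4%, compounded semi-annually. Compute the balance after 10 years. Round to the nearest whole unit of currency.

$73,318

With 2 periods per year: i = 0.042, n = 20.
FV = PV·(1+i)^n = 32,200 × 2.276955 = 73,317.9395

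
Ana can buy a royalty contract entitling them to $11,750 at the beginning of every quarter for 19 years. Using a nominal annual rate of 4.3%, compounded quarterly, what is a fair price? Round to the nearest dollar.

Periodic rate i = 0.043/4 = 0.01075; n = 19 × 4 = 76 periods.
PV = 11750 × [1 − (1+0.01075)^(−76)] / 0.01075 × (1+i) = 11750 × 52.306523 = 614,601.6481
Payments are at the start of each period, so multiply by (1+i).

$614,602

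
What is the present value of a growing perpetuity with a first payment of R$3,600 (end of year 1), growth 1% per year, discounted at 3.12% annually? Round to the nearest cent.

R$169,811.32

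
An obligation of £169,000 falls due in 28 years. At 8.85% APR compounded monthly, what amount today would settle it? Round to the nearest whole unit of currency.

£14,310

With 12 periods per year: i = 0.007375, n = 336.
PV = FV·(1+i)^(−n) = 169,000 × 0.084677 = 14,310.4732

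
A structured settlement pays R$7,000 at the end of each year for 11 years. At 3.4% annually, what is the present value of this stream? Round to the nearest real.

R$63,357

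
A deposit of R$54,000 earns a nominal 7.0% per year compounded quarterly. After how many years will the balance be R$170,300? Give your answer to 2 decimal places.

Periodic rate i = 0.07/4 = 0.0175.
n = ln(170300/54000) / ln(1+0.0175) = ln(3.15370) / 0.017349 = 66.2056 quarters
= 66.2056/4 years

16.55 years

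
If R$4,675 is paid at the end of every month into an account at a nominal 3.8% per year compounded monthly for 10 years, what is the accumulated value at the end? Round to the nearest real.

Periodic rate i = 0.038/12 = 0.00316667; n = 10 × 12 = 120 periods.
Accumulation factor s(120|0.00316667) = 145.707441; FV = 4675 × 145.707441 = 681,182.2889

R$681,182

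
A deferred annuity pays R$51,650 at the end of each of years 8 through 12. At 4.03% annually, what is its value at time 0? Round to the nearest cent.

PV at t=7 (ordinary 5-year annuity): 51650 × a(5|0.0403) = 51650 × 4.448073 = 229,742.9678
Discount back 7 years: 229,742.9678 × (1+0.0403)^(−7) = 229,742.9678 × 0.758385 = 174,233.6511

R$174,233.65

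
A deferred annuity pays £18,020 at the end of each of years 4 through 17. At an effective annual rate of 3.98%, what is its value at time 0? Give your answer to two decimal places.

£169,539.65

Value one period before first payment (t=3): 18020 × [1 − (1+0.0398)^(−14)] / 0.0398 = 18020 × 10.577084 = 190,599.0485
Discount back 3 years: 190,599.0485 × (1+0.0398)^(−3) = 190,599.0485 × 0.889509 = 169,539.6527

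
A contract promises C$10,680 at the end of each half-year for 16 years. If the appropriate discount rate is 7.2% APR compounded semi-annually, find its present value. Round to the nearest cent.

C$201,000.90

i = 0.072/2 = 0.036 per half-year; n = 16·2 = 32.
PV = PMT · [1 − (1+i)^(−n)] / i = 10680 · 18.820309 = 201,000.8950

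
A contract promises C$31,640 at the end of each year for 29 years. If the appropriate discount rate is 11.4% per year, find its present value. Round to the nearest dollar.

C$265,419

PV = 31640 × [1 − (1+0.114)^(−29)] / 0.114 = 31640 × 8.388731 = 265,419.4364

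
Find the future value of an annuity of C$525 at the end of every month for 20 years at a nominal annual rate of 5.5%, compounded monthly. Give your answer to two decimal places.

i = 0.055/12 = 0.00458333 per month; n = 20·12 = 240.
FV = 525 × [(1+0.00458333)^240 − 1] / 0.00458333 = 525 × 435.627395 = 228,704.3825

C$228,704.38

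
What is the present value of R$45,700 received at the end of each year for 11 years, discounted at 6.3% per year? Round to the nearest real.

PV = 45700 × [1 − (1+0.063)^(−11)] / 0.063 = 45700 × 7.767260 = 354,963.7640

R$354,964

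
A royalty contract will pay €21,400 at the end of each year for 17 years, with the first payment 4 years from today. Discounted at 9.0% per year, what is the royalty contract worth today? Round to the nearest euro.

€141,181

Value one period before first payment (t=3): 21400 × [1 − (1+0.09)^(−17)] / 0.09 = 21400 × 8.543631 = 182,833.7113
PV₀ = 182,833.7113 / (1+0.09)^3 = 182,833.7113 / 1.295029 = 141,181.1715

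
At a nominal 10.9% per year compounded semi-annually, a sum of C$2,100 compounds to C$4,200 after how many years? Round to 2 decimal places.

6.53 years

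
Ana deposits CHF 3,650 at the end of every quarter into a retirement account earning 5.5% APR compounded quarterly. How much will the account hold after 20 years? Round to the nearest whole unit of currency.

CHF 526,061

With 4 periods per year: i = 0.01375, n = 80.
FV = 3650 × [(1+0.01375)^80 − 1] / 0.01375 = 3650 × 144.126349 = 526,061.1731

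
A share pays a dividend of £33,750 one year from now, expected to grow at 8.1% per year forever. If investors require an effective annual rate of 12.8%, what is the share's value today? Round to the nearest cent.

£718,085.11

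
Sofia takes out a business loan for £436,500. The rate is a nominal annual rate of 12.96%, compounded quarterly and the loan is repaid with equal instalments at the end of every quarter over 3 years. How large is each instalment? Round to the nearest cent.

£44,482.30

Periodic rate i = 0.1296/4 = 0.0324; n = 3 × 4 = 12 periods.
PMT = 436500 / ( [1 − (1+0.0324)^(−12)] / 0.0324 ) = 436500 / 9.812892 = 44,482.3005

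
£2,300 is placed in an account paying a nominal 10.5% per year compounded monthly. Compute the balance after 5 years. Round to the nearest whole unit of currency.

With 12 periods per year: i = 0.00875, n = 60.
2,300 × (1+0.00875)^60 = 2,300 × 1.686603 = 3,879.1869

£3,879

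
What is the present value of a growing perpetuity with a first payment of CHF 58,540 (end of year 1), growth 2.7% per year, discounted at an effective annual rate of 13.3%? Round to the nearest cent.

PV = D₁/(r − g) = 58540/(0.133 − 0.027) = 552,264.1509

CHF 552,264.15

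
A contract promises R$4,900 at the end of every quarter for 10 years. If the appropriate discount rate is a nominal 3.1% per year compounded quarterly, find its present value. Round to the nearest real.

R$167,976

Periodic rate i = 0.031/4 = 0.00775; n = 10 × 4 = 40 periods.
Annuity factor a(40|0.00775) = 34.280773; PV = 4900 × 34.280773 = 167,975.7888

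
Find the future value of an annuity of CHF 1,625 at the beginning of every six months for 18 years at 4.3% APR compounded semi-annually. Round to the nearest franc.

CHF 88,842

i = 0.043/2 = 0.0215 per half-year; n = 18·2 = 36.
FV = PMT · [(1+i)^n − 1] / i × (1+i) = 1625 · 54.671988 = 88,841.9802
Payments are at the start of each period, so multiply by (1+i).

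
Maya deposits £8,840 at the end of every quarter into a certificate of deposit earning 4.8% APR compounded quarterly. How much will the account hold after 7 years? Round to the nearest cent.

£292,120.10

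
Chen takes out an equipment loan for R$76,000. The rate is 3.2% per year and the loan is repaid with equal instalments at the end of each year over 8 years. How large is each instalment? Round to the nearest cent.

Annuity-PV factor = 6.960843; PMT = 76000 / 6.960843 = 10,918.2179

R$10,918.22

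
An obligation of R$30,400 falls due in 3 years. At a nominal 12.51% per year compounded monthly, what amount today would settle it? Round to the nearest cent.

Periodic rate i = 0.1251/12 = 0.010425; n = 3 × 12 = 36 periods.
PV = FV·(1+i)^(−n) = 30,400 × 0.688419 = 20,927.9455

R$20,927.95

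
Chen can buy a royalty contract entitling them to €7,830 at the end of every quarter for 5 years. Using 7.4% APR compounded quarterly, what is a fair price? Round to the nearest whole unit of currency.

€129,905

With 4 periods per year: i = 0.0185, n = 20.
PV = PMT · [1 − (1+i)^(−n)] / i = 7830 · 16.590618 = 129,904.5406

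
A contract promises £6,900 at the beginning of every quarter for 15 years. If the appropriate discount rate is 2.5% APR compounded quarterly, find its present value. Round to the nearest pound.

£346,499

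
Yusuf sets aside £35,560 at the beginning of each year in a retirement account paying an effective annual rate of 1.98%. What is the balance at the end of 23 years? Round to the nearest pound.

£1,043,605

FV = PMT · [(1+i)^n − 1] / i × (1+i) = 35560 · 29.347736 = 1,043,605.4981
Payments are at the start of each period, so multiply by (1+i).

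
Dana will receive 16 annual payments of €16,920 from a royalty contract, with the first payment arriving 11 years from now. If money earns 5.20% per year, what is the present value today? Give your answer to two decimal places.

€108,898.67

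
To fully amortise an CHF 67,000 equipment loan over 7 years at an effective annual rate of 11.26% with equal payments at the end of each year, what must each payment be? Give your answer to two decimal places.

CHF 14,338.07

PMT = 67000 / ( [1 − (1+0.1126)^(−7)] / 0.1126 ) = 67000 / 4.672874 = 14,338.0722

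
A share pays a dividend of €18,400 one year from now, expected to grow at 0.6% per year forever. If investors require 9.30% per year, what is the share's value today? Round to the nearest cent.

PV = D₁/(r − g) = 18400/(0.093 − 0.006) = 211,494.2529

€211,494.25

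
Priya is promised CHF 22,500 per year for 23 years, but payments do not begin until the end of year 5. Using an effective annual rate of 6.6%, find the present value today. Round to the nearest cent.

CHF 203,302.80

Value one period before first payment (t=4): 22500 × [1 − (1+0.066)^(−23)] / 0.066 = 22500 × 11.667818 = 262,525.9117
Discount back 4 years: 262,525.9117 × (1+0.066)^(−4) = 262,525.9117 × 0.774410 = 203,302.7984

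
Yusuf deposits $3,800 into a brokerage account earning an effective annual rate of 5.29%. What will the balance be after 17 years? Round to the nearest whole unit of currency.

$9,128

FV = PV·(1+i)^n = 3,800 × 2.402045 = 9,127.7709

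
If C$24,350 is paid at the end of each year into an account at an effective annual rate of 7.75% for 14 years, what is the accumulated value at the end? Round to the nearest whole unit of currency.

C$579,193

FV = PMT · [(1+i)^n − 1] / i = 24350 · 23.786140 = 579,192.5014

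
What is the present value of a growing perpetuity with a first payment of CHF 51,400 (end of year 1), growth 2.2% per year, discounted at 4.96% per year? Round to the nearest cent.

PV = D₁/(r − g) = 51400/(0.0496 − 0.022) = 1,862,318.8406

CHF 1,862,318.84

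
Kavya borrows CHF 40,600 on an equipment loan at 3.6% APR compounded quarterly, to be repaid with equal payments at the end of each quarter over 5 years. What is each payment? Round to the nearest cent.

CHF 2,227.27

Periodic rate i = 0.036/4 = 0.009; n = 5 × 4 = 20 periods.
Annuity-PV factor = 18.228553; PMT = 40600 / 18.228553 = 2,227.2749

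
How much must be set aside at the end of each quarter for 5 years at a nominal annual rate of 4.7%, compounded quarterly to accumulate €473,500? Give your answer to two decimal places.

€21,140.23

With 4 periods per year: i = 0.01175, n = 20.
PMT = 473500 / ( [(1+0.01175)^20 − 1] / 0.01175 ) = 473500 / 22.398055 = 21,140.2281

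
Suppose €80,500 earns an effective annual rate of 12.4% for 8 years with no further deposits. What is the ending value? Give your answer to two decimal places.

FV = 80,500 × (1 + 0.124)^8 = 205,081.4457

€205,081.45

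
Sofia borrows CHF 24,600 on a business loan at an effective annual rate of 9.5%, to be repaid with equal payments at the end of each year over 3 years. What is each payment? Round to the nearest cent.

CHF 9,805.07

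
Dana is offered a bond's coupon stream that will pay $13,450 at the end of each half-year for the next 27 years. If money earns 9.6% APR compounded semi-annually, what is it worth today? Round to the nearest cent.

With 2 periods per year: i = 0.048, n = 54.
PV = PMT · [1 − (1+i)^(−n)] / i = 13450 · 19.176612 = 257,925.4296

$257,925.43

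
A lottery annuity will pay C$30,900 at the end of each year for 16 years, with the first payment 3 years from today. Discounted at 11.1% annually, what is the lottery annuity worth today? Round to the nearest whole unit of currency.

Value one period before first payment (t=2): 30900 × [1 − (1+0.111)^(−16)] / 0.111 = 30900 × 7.336948 = 226,711.6981
Discount back 2 years: 226,711.6981 × (1+0.111)^(−2) = 226,711.6981 × 0.810162 = 183,673.2083

C$183,673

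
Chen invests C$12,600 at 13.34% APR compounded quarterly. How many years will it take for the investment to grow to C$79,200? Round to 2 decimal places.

14.01 years

Periodic rate i = 0.1334/4 = 0.03335.
n = ln(79200/12600) / ln(1+0.03335) = ln(6.28571) / 0.032806 = 56.0349 quarters
= 56.0349/4 years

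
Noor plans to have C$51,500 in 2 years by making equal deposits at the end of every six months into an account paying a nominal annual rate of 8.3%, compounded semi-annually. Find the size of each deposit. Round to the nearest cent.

i = 0.083/2 = 0.0415 per half-year; n = 2·2 = 4.
PMT = 51500 / ( [(1+0.0415)^4 − 1] / 0.0415 ) = 51500 / 4.255960 = 12,100.6763

C$12,100.68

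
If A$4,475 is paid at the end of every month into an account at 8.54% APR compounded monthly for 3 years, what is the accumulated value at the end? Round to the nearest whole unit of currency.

A$182,881

i = 0.0854/12 = 0.00711667 per month; n = 3·12 = 36.
Accumulation factor s(36|0.00711667) = 40.867354; FV = 4475 × 40.867354 = 182,881.4111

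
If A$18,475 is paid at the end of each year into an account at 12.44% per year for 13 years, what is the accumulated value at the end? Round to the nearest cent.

FV = PMT · [(1+i)^n − 1] / i = 18475 · 28.871963 = 533,409.5231

A$533,409.52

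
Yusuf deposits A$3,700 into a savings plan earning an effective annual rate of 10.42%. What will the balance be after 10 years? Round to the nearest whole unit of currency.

A$9,970

3,700 × (1+0.1042)^10 = 3,700 × 2.694495 = 9,969.6326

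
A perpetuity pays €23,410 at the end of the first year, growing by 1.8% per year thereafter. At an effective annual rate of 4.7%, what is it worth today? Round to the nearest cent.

€807,241.38

PV = PMT / (i − g) = 23410 / (0.047 − 0.018) = 23410 / 0.029000 = 807,241.3793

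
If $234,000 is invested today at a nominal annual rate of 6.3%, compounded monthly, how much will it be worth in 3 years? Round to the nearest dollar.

Periodic rate i = 0.063/12 = 0.00525; n = 3 × 12 = 36 periods.
FV = 234,000 × (1 + 0.00525)^36 = 282,541.8610

$282,542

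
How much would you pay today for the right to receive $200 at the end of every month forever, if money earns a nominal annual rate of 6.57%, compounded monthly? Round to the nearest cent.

$36,529.68

Periodic rate i = 0.0657/12 = 0.005475.
PV = PMT / i = 200 / 0.005475 = 36,529.6804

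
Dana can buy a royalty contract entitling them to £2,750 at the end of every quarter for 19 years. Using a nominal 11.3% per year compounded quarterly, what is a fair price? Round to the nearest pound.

Periodic rate i = 0.113/4 = 0.02825; n = 19 × 4 = 76 periods.
Annuity factor a(76|0.02825) = 31.137550; PV = 2750 × 31.137550 = 85,628.2614

£85,628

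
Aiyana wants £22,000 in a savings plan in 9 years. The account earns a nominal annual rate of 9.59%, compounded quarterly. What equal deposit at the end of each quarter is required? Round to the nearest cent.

i = 0.0959/4 = 0.023975 per quarter; n = 9·4 = 36.
PMT = 22000 / ( [(1+0.023975)^36 − 1] / 0.023975 ) = 22000 / 56.161807 = 391.7253

£391.73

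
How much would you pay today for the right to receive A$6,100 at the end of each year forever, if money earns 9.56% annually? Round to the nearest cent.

A$63,807.53

PV = PMT / i = 6100 / 0.0956 = 63,807.5314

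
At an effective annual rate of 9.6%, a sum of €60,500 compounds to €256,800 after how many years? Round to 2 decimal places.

15.77 years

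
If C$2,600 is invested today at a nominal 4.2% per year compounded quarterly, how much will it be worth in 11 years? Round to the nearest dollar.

C$4,117

Periodic rate i = 0.042/4 = 0.0105; n = 11 × 4 = 44 periods.
FV = 2,600 × (1 + 0.0105)^44 = 4,116.9096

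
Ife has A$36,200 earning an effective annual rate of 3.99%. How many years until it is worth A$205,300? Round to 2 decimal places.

(1+i)^n = 205300/36200 = 5.67127, so n = ln 5.67127 / ln 1.0399 = 44.3561 years

44.36 years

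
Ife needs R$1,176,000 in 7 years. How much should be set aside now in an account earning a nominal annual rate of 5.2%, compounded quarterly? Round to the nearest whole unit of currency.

R$819,111

i = 0.052/4 = 0.013 per quarter; n = 7·4 = 28.
PV = 1,176,000 / (1 + 0.013)^28 = 1,176,000 / 1.435703 = 819,111.1763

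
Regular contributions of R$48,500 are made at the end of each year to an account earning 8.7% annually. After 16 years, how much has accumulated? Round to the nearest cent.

R$1,560,378.71

FV = 48500 × [(1+0.087)^16 − 1] / 0.087 = 48500 × 32.172757 = 1,560,378.7068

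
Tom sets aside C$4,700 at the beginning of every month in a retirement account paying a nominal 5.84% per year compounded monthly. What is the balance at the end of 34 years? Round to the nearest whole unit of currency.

C$6,063,804

With 12 periods per year: i = 0.00486667, n = 408.
FV = 4700 × [(1+0.00486667)^408 − 1] / 0.00486667 × (1+i) = 4700 × 1290.171054 = 6,063,803.9515
Payments are at the start of each period, so multiply by (1+i).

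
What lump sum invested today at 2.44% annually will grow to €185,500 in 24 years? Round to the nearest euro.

€104,010

Discount factor = (1+0.0244)^(−24) = 0.560700; PV = 185,500 × 0.560700 = 104,009.7946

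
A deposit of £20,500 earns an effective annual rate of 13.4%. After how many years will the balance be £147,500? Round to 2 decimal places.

(1+i)^n = 147500/20500 = 7.19512, so n = ln 7.19512 / ln 1.134 = 15.6929 years

15.69 years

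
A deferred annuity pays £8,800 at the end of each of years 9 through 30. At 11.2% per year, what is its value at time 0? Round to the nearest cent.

PV at t=8 (ordinary 22-year annuity): 8800 × a(22|0.112) = 8800 × 8.064645 = 70,968.8778
Discount back 8 years: 70,968.8778 × (1+0.112)^(−8) = 70,968.8778 × 0.427722 = 30,354.9583

£30,354.96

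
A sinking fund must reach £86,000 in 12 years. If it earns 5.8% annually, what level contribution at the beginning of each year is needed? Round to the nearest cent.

FV-annuity factor × (1+i) = 17.641368; PMT = 86000 / 17.641368 = 4,874.9054

£4,874.91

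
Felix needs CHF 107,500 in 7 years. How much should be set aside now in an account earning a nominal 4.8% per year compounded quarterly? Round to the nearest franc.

CHF 76,976

With 4 periods per year: i = 0.012, n = 28.
Discount factor = (1+0.012)^(−28) = 0.716054; PV = 107,500 × 0.716054 = 76,975.7828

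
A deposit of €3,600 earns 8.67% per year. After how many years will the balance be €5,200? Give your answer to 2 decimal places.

4.42 years

(1+i)^n = 5200/3600 = 1.44444, so n = ln 1.44444 / ln 1.0867 = 4.4227 years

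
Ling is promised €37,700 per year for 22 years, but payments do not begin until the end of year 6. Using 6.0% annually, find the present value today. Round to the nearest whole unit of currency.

PV at t=5 (ordinary 22-year annuity): 37700 × a(22|0.06) = 37700 × 12.041582 = 453,967.6308
PV₀ = 453,967.6308 / (1+0.06)^5 = 453,967.6308 / 1.338226 = 339,231.0223

€339,231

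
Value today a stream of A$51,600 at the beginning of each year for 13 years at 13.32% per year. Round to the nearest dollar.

A$352,597

Annuity factor a(13|0.1332) × (1+i) = 6.833270; PV = 51600 × 6.833270 = 352,596.7483
(Beginning-of-period payments → annuity-due factor ×(1+i).)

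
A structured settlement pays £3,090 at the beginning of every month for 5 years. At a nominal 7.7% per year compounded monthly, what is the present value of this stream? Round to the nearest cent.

With 12 periods per year: i = 0.00641667, n = 60.
PV = 3090 × [1 − (1+0.00641667)^(−60)] / 0.00641667 × (1+i) = 3090 × 49.988103 = 154,463.2396
(annuity-due: payments at period start, so ×(1+i).)

£154,463.24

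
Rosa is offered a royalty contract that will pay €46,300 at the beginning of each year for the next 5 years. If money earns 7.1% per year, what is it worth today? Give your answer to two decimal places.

PV = 46300 × [1 − (1+0.071)^(−5)] / 0.071 × (1+i) = 46300 × 4.379579 = 202,774.4899
(annuity-due: payments at period start, so ×(1+i).)

€202,774.49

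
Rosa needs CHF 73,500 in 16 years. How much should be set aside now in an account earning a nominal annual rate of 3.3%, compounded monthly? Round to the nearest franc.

With 12 periods per year: i = 0.00275, n = 192.
Discount factor = (1+0.00275)^(−192) = 0.590211; PV = 73,500 × 0.590211 = 43,380.5020

CHF 43,381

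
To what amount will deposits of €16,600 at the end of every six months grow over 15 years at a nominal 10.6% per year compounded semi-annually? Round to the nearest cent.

i = 0.106/2 = 0.053 per half-year; n = 15·2 = 30.
FV = 16600 × [(1+0.053)^30 − 1] / 0.053 = 16600 × 69.965267 = 1,161,423.4342

€1,161,423.43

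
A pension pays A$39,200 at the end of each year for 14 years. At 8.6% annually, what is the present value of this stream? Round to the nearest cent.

A$312,208.79

Annuity factor a(14|0.086) = 7.964510; PV = 39200 × 7.964510 = 312,208.7879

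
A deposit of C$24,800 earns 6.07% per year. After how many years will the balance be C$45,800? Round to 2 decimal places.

n = ln(45800/24800) / ln(1+0.0607) = ln(1.84677) / 0.058929 = 10.4098 years

10.41 years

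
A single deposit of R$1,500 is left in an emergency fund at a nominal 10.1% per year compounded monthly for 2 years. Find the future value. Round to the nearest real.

With 12 periods per year: i = 0.00841667, n = 24.
FV = PV·(1+i)^n = 1,500 × 1.222814 = 1,834.2208

R$1,834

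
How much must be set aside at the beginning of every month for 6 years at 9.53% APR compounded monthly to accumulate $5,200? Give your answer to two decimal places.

Periodic rate i = 0.0953/12 = 0.00794167; n = 6 × 12 = 72 periods.
FV-annuity factor × (1+i) = 97.404144; PMT = 5200 / 97.404144 = 53.3858

$53.39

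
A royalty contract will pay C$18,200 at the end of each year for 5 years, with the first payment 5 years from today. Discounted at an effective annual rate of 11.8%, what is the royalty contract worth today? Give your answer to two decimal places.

C$42,202.44

PV at t=4 (ordinary 5-year annuity): 18200 × a(5|0.118) = 18200 × 3.622708 = 65,933.2909
Discount back 4 years: 65,933.2909 × (1+0.118)^(−4) = 65,933.2909 × 0.640078 = 42,202.4379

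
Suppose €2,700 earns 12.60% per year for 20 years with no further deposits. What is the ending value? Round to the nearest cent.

FV = 2,700 × (1 + 0.126)^20 = 28,982.2150

€28,982.22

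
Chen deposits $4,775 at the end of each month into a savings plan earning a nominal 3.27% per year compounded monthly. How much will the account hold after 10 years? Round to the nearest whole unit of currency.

$676,709

With 12 periods per year: i = 0.002725, n = 120.
FV = 4775 × [(1+0.002725)^120 − 1] / 0.002725 = 4775 × 141.719216 = 676,709.2543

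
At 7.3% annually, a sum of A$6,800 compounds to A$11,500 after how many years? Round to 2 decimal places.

7.46 years

(1+i)^n = 11500/6800 = 1.69118, so n = ln 1.69118 / ln 1.073 = 7.4572 years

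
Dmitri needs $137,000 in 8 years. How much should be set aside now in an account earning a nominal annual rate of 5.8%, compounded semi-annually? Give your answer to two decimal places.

i = 0.058/2 = 0.029 per half-year; n = 8·2 = 16.
PV = FV·(1+i)^(−n) = 137,000 × 0.632928 = 86,711.0751

$86,711.08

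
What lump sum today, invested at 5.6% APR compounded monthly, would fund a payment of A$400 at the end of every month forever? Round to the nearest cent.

A$85,714.29

Periodic rate i = 0.056/12 = 0.00466667.
PV = C/r = 400/0.00466667 = 85,714.2857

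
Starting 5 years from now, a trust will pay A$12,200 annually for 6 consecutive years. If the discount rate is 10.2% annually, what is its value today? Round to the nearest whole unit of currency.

PV at t=4 (ordinary 6-year annuity): 12200 × a(6|0.102) = 12200 × 4.329853 = 52,824.2023
PV₀ = 52,824.2023 / (1+0.102)^4 = 52,824.2023 / 1.474777 = 35,818.4319

A$35,818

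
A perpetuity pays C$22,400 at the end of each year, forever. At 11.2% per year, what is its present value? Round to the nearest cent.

PV = C/r = 22400/0.112 = 200,000.0000

C$200,000.00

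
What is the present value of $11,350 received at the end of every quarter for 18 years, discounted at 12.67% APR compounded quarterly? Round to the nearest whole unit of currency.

$320,379

i = 0.1267/4 = 0.031675 per quarter; n = 18·4 = 72.
PV = PMT · [1 − (1+i)^(−n)] / i = 11350 · 28.227195 = 320,378.6629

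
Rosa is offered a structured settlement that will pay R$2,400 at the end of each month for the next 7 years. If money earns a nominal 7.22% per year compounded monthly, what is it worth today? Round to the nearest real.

With 12 periods per year: i = 0.00601667, n = 84.
PV = PMT · [1 − (1+i)^(−n)] / i = 2400 · 65.787513 = 157,890.0322

R$157,890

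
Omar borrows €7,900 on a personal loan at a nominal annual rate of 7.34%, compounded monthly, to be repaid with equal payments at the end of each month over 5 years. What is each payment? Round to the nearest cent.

With 12 periods per year: i = 0.00611667, n = 60.
PMT = 7900 / ( [1 − (1+0.00611667)^(−60)] / 0.00611667 ) = 7900 / 50.095171 = 157.6998

€157.70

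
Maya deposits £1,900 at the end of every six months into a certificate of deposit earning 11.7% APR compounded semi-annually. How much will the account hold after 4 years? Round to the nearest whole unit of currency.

Periodic rate i = 0.117/2 = 0.0585; n = 4 × 2 = 8 periods.
FV = PMT · [(1+i)^n − 1] / i = 1900 · 9.844335 = 18,704.2374

£18,704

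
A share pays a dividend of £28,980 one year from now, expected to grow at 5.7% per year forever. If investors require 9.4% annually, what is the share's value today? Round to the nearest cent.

PV = PMT / (i − g) = 28980 / (0.094 − 0.057) = 28980 / 0.037000 = 783,243.2432

£783,243.24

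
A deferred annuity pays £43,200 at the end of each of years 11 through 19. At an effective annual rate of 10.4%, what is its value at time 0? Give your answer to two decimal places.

£91,047.44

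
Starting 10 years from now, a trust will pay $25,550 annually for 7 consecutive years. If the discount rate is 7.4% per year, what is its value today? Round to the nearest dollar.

$71,425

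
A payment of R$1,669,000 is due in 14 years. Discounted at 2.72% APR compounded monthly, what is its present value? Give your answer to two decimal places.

R$1,140,943.52

With 12 periods per year: i = 0.00226667, n = 168.
PV = 1,669,000 / (1 + 0.00226667)^168 = 1,669,000 / 1.462824 = 1,140,943.5174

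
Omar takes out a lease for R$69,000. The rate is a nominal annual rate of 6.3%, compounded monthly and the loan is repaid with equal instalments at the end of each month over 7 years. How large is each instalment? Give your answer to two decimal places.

With 12 periods per year: i = 0.00525, n = 84.
Annuity-PV factor = 67.783744; PMT = 69000 / 67.783744 = 1,017.9432

R$1,017.94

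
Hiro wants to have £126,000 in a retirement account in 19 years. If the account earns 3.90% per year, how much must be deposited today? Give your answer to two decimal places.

£60,908.11

PV = FV·(1+i)^(−n) = 126,000 × 0.483398 = 60,908.1125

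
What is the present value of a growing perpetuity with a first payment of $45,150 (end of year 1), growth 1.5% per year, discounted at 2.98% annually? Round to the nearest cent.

PV = PMT / (i − g) = 45150 / (0.0298 − 0.015) = 45150 / 0.014800 = 3,050,675.6757

$3,050,675.68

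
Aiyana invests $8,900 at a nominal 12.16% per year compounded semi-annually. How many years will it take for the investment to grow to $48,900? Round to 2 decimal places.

14.43 years

Periodic rate i = 0.1216/2 = 0.0608.
n = ln(48900/8900) / ln(1+0.0608) = ln(5.49438) / 0.059023 = 28.8653 half-years
= 28.8653/2 years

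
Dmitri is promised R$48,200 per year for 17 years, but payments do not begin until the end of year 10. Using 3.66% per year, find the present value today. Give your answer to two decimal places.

R$435,719.83

Value one period before first payment (t=9): 48200 × [1 − (1+0.0366)^(−17)] / 0.0366 = 48200 × 12.492838 = 602,154.8147
PV₀ = 602,154.8147 / (1+0.0366)^9 = 602,154.8147 / 1.381977 = 435,719.8272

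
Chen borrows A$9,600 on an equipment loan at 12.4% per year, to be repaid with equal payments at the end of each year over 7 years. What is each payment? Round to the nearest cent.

A$2,130.28

Annuity-PV factor = 4.506449; PMT = 9600 / 4.506449 = 2,130.2804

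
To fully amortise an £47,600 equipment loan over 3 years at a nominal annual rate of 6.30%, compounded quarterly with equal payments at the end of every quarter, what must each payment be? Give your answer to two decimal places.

i = 0.063/4 = 0.01575 per quarter; n = 3·4 = 12.
Annuity-PV factor = 10.856719; PMT = 47600 / 10.856719 = 4,384.3817

£4,384.38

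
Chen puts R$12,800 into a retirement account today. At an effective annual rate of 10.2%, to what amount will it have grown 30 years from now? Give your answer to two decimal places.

R$235,861.91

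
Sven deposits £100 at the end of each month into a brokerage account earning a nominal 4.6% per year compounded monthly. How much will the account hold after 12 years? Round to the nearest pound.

£19,171

With 12 periods per year: i = 0.00383333, n = 144.
Accumulation factor s(144|0.00383333) = 191.710745; FV = 100 × 191.710745 = 19,171.0745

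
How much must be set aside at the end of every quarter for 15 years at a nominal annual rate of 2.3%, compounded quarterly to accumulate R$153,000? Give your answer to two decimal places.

Periodic rate i = 0.023/4 = 0.00575; n = 15 × 4 = 60 periods.
PMT = 153000 / ( [(1+0.00575)^60 − 1] / 0.00575 ) = 153000 / 71.407902 = 2,142.6200

R$2,142.62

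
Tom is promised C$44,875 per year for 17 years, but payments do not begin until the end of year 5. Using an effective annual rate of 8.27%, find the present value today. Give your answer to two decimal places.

C$292,592.35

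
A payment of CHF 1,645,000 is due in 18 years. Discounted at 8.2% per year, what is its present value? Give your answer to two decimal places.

PV = FV·(1+i)^(−n) = 1,645,000 × 0.242052 = 398,176.1182

CHF 398,176.12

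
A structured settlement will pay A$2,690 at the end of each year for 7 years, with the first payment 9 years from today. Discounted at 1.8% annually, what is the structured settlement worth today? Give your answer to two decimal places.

A$15,210.85

PV at t=8 (ordinary 7-year annuity): 2690 × a(7|0.018) = 2690 × 6.522038 = 17,544.2825
PV₀ = 17,544.2825 / (1+0.018)^8 = 17,544.2825 / 1.153406 = 15,210.8466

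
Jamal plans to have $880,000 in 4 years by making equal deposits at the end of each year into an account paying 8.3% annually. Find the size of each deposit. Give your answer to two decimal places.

$194,426.68

FV-annuity factor = 4.526128; PMT = 880000 / 4.526128 = 194,426.6802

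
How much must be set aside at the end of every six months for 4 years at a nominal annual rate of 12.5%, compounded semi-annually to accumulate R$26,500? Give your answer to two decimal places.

R$2,653.52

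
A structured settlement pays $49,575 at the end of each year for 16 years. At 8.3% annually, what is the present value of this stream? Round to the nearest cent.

$430,514.78

Annuity factor a(16|0.083) = 8.684111; PV = 49575 × 8.684111 = 430,514.7806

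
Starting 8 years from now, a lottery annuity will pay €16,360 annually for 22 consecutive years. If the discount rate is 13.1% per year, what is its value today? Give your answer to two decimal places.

€49,239.85

PV at t=7 (ordinary 22-year annuity): 16360 × a(22|0.131) = 16360 × 7.124783 = 116,561.4459
PV₀ = 116,561.4459 / (1+0.131)^7 = 116,561.4459 / 2.367218 = 49,239.8466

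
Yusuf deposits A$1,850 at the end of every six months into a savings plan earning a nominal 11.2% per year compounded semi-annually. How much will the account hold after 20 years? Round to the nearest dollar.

With 2 periods per year: i = 0.056, n = 40.
Accumulation factor s(40|0.056) = 140.037975; FV = 1850 × 140.037975 = 259,070.2532

A$259,070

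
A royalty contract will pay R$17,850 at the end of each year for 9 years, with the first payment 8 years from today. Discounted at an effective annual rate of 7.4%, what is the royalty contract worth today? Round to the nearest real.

PV at t=7 (ordinary 9-year annuity): 17850 × a(9|0.074) = 17850 × 6.405803 = 114,343.5787
PV₀ = 114,343.5787 / (1+0.074)^7 = 114,343.5787 / 1.648276 = 69,371.6159

R$69,372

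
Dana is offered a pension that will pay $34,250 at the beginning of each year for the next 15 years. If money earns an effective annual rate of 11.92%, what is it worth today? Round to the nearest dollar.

$262,197

PV = 34250 × [1 − (1+0.1192)^(−15)] / 0.1192 × (1+i) = 34250 × 7.655394 = 262,197.2505
(Beginning-of-period payments → annuity-due factor ×(1+i).)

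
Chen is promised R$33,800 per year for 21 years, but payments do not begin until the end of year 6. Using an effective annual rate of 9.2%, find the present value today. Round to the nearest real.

R$199,332

Value one period before first payment (t=5): 33800 × [1 − (1+0.092)^(−21)] / 0.092 = 33800 × 9.157435 = 309,521.3064
PV₀ = 309,521.3064 / (1+0.092)^5 = 309,521.3064 / 1.552792 = 199,332.1531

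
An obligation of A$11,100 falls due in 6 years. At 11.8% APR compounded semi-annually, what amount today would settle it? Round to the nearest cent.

A$5,579.19

Periodic rate i = 0.118/2 = 0.059; n = 6 × 2 = 12 periods.
PV = 11,100 / (1 + 0.059)^12 = 11,100 / 1.989535 = 5,579.1939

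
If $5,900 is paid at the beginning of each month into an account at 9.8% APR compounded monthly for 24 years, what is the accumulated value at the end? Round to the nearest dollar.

$6,851,346

With 12 periods per year: i = 0.00816667, n = 288.
FV = 5900 × [(1+0.00816667)^288 − 1] / 0.00816667 × (1+i) = 5900 × 1161.245128 = 6,851,346.2539
Payments are at the start of each period, so multiply by (1+i).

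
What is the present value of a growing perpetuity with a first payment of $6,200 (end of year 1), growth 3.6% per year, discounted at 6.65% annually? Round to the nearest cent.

$203,278.69

PV = D₁/(r − g) = 6200/(0.0665 − 0.036) = 203,278.6885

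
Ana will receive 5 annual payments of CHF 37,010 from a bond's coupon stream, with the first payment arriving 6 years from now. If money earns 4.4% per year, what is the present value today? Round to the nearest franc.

CHF 131,368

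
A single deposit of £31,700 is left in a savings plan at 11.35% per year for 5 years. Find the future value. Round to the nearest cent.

FV = PV·(1+i)^n = 31,700 × 1.711792 = 54,263.8207

£54,263.82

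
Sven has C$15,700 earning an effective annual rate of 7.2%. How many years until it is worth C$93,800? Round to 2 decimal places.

25.71 years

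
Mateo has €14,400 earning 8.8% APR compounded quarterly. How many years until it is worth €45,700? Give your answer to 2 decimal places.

13.27 years

Periodic rate i = 0.088/4 = 0.022.
(1+i)^n = 45700/14400 = 3.17361, so n = ln 3.17361 / ln 1.022 = 53.0694 quarters
= 53.0694/4 years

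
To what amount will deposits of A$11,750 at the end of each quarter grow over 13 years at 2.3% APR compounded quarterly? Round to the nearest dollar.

A$709,813

With 4 periods per year: i = 0.00575, n = 52.
FV = PMT · [(1+i)^n − 1] / i = 11750 · 60.409623 = 709,813.0652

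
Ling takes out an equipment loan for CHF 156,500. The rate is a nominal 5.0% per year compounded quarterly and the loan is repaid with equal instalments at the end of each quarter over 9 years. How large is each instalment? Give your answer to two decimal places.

CHF 5,425.12

Periodic rate i = 0.05/4 = 0.0125; n = 9 × 4 = 36 periods.
PMT = 156500 / ( [1 − (1+0.0125)^(−36)] / 0.0125 ) = 156500 / 28.847267 = 5,425.1239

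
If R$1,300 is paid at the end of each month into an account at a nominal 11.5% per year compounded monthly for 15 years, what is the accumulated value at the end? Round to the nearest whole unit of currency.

R$619,471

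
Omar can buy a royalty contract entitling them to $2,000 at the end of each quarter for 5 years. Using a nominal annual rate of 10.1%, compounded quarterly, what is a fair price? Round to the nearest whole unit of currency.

$31,105

i = 0.101/4 = 0.02525 per quarter; n = 5·4 = 20.
PV = PMT · [1 − (1+i)^(−n)] / i = 2000 · 15.552411 = 31,104.8220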